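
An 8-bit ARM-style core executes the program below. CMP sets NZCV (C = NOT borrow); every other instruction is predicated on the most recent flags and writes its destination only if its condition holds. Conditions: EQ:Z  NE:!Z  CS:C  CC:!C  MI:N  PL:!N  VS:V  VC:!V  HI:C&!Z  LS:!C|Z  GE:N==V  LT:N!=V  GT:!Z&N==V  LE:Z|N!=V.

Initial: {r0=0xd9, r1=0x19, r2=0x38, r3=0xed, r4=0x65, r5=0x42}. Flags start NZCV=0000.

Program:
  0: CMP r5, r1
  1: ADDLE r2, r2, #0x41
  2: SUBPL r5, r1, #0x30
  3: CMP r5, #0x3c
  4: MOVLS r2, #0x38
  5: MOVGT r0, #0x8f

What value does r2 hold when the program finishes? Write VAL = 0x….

0: ✓ CMP  NZCV=0010
1: · ADDLE
2: ✓ SUBPL  r5←0xe9
3: ✓ CMP  NZCV=1010
4: · MOVLS
5: · MOVGT

VAL = 0x38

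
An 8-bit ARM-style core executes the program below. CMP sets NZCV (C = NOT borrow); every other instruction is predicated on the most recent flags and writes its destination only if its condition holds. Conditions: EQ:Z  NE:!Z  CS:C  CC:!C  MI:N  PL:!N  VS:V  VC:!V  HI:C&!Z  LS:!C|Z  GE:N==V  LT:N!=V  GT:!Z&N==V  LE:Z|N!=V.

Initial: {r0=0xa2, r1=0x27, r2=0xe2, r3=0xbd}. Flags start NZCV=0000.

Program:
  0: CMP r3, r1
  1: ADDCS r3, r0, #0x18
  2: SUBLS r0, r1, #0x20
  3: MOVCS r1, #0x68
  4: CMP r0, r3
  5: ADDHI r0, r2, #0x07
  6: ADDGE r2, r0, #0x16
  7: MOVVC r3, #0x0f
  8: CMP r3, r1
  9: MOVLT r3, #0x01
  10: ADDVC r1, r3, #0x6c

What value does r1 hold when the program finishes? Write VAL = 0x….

[0] flags=1010 → (cmp)
[1] flags=1010 CS?T → r3=0xba
[2] flags=1010 LS?F → skip
[3] flags=1010 CS?T → r1=0x68
[4] flags=1000 → (cmp)
[5] flags=1000 HI?F → skip
[6] flags=1000 GE?F → skip
[7] flags=1000 VC?T → r3=0x0f
[8] flags=1000 → (cmp)
[9] flags=1000 LT?T → r3=0x01
[10] flags=1000 VC?T → r1=0x6d

VAL = 0x6d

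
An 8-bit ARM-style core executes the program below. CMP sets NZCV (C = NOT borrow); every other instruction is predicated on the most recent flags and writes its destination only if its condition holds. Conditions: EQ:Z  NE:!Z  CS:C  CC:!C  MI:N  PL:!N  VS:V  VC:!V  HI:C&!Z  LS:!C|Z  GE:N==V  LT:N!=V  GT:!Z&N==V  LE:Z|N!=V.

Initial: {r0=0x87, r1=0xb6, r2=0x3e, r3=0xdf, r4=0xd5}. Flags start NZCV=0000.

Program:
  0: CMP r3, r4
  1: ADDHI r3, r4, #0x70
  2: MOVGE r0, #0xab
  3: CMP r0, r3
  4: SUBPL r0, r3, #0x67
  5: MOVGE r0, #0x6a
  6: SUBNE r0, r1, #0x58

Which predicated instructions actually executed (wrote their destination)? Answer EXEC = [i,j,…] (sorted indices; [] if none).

EXEC = [1,2,4,6]

0: ✓ CMP  NZCV=0010
1: ✓ ADDHI  r3←0x45
2: ✓ MOVGE  r0←0xab
3: ✓ CMP  NZCV=0011
4: ✓ SUBPL  r0←0xde
5: · MOVGE
6: ✓ SUBNE  r0←0x5e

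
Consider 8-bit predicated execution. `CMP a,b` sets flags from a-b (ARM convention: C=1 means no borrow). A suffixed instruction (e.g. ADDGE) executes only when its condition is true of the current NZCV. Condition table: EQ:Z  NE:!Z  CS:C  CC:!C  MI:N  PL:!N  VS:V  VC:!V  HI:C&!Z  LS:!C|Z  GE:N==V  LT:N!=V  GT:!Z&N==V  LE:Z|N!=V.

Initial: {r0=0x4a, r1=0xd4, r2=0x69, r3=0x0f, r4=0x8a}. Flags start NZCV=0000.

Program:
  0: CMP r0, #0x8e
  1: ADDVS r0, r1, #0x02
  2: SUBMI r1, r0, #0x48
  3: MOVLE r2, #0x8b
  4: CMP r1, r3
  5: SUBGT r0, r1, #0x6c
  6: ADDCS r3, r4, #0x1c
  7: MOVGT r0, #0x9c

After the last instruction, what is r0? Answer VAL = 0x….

[0] flags=1001 → (cmp)
[1] flags=1001 VS?T → r0=0xd6
[2] flags=1001 MI?T → r1=0x8e
[3] flags=1001 LE?F → skip
[4] flags=0011 → (cmp)
[5] flags=0011 GT?F → skip
[6] flags=0011 CS?T → r3=0xa6
[7] flags=0011 GT?F → skip

VAL = 0xd6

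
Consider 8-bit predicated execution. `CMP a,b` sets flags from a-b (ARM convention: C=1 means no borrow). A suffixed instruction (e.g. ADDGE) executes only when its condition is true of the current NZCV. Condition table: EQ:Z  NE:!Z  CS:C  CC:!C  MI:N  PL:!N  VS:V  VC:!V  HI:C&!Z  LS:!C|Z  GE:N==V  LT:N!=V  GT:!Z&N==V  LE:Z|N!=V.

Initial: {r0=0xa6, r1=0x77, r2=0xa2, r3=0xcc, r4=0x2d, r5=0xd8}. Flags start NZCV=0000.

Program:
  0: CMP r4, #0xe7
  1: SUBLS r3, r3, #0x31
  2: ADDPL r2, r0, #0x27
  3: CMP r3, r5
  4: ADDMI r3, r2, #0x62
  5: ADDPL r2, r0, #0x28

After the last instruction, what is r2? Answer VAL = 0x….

[0] flags=0000 → (cmp)
[1] flags=0000 LS?T → r3=0x9b
[2] flags=0000 PL?T → r2=0xcd
[3] flags=1000 → (cmp)
[4] flags=1000 MI?T → r3=0x2f
[5] flags=1000 PL?F → skip

VAL = 0xcd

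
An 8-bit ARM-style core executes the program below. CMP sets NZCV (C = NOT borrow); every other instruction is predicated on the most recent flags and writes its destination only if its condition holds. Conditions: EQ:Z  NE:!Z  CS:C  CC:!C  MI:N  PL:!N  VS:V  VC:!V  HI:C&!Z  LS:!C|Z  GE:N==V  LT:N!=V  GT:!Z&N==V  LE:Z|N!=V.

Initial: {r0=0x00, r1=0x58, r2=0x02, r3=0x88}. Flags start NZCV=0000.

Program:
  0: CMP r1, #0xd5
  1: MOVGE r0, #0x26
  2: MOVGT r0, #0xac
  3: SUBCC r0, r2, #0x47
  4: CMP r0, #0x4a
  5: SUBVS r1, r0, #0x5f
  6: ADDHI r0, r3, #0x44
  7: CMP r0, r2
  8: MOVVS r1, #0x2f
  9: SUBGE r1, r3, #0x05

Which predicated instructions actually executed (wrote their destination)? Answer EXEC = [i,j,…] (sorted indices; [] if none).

EXEC = [1,2,3,5,6]

[0] flags=1001 → (cmp)
[1] flags=1001 GE?T → r0=0x26
[2] flags=1001 GT?T → r0=0xac
[3] flags=1001 CC?T → r0=0xbb
[4] flags=0011 → (cmp)
[5] flags=0011 VS?T → r1=0x5c
[6] flags=0011 HI?T → r0=0xcc
[7] flags=1010 → (cmp)
[8] flags=1010 VS?F → skip
[9] flags=1010 GE?F → skip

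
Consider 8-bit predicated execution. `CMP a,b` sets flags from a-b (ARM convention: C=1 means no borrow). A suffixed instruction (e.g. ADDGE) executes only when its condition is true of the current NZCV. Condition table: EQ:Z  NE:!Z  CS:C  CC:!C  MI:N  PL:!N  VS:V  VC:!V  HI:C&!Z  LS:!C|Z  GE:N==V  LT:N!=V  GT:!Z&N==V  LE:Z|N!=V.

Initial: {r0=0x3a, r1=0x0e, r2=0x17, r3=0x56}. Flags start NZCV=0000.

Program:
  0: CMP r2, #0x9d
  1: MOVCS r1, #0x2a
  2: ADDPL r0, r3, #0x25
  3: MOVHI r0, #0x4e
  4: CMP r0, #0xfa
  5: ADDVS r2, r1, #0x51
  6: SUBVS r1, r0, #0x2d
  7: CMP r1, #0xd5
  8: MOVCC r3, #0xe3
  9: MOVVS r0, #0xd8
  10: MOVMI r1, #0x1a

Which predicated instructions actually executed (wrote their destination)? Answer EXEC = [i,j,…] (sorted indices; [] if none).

0: ✓ CMP  NZCV=0000
1: · MOVCS
2: ✓ ADDPL  r0←0x7b
3: · MOVHI
4: ✓ CMP  NZCV=1001
5: ✓ ADDVS  r2←0x5f
6: ✓ SUBVS  r1←0x4e
7: ✓ CMP  NZCV=0000
8: ✓ MOVCC  r3←0xe3
9: · MOVVS
10: · MOVMI

EXEC = [2,5,6,8]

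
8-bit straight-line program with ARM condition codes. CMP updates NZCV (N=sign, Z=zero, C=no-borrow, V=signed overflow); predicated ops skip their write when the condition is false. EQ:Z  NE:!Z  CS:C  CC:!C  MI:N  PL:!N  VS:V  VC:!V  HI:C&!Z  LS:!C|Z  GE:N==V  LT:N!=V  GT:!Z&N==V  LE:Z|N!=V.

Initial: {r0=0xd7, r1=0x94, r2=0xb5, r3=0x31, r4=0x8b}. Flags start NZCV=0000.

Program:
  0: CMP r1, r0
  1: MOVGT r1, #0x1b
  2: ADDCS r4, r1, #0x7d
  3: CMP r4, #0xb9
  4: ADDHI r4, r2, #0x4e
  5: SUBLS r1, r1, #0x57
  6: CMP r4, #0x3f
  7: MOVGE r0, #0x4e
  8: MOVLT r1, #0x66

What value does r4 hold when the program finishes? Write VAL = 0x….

VAL = 0x8b

[0] flags=1000 → (cmp)
[1] flags=1000 GT?F → skip
[2] flags=1000 CS?F → skip
[3] flags=1000 → (cmp)
[4] flags=1000 HI?F → skip
[5] flags=1000 LS?T → r1=0x3d
[6] flags=0011 → (cmp)
[7] flags=0011 GE?F → skip
[8] flags=0011 LT?T → r1=0x66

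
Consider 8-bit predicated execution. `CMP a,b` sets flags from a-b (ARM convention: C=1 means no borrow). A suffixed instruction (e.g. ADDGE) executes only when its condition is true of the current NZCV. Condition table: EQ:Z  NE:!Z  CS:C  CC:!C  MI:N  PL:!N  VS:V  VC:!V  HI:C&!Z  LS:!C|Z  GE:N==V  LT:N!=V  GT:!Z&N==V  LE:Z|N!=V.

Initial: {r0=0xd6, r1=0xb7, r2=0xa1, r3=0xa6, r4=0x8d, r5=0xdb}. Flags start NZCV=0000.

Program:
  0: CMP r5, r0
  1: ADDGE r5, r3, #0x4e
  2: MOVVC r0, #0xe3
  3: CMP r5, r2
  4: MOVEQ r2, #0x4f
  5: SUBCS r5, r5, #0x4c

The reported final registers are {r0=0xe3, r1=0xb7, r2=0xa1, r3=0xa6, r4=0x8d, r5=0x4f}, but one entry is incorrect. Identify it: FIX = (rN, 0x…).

FIX = (r5, 0xa8)

[0] flags=0010 → (cmp)
[1] flags=0010 GE?T → r5=0xf4
[2] flags=0010 VC?T → r0=0xe3
[3] flags=0010 → (cmp)
[4] flags=0010 EQ?F → skip
[5] flags=0010 CS?T → r5=0xa8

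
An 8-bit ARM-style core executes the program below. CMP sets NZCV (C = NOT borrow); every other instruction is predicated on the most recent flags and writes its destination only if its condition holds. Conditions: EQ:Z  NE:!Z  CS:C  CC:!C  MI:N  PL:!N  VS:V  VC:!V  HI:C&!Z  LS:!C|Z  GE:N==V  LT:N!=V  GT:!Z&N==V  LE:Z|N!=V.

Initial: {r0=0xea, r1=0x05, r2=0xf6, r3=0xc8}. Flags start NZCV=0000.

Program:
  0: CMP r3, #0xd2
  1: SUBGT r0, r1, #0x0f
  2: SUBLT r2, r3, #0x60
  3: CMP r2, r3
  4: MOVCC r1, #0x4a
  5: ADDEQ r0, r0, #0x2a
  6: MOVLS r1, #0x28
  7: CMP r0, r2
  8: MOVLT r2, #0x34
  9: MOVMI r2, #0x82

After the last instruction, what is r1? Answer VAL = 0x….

VAL = 0x28

0: ✓ CMP  NZCV=1000
1: · SUBGT
2: ✓ SUBLT  r2←0x68
3: ✓ CMP  NZCV=1001
4: ✓ MOVCC  r1←0x4a
5: · ADDEQ
6: ✓ MOVLS  r1←0x28
7: ✓ CMP  NZCV=1010
8: ✓ MOVLT  r2←0x34
9: ✓ MOVMI  r2←0x82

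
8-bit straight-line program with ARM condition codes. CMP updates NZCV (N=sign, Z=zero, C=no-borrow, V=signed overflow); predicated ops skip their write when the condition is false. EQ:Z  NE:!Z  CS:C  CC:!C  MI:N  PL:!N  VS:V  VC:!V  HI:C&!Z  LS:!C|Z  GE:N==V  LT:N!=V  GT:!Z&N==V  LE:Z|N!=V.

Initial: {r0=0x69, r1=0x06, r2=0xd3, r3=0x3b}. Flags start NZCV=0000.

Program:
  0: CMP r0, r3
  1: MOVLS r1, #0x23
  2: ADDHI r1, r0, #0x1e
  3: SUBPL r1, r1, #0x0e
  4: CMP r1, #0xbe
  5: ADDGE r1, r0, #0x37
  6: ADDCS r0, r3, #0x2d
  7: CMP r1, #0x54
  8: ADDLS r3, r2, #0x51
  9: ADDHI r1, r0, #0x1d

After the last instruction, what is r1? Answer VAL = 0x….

0: ✓ CMP  NZCV=0010
1: · MOVLS
2: ✓ ADDHI  r1←0x87
3: ✓ SUBPL  r1←0x79
4: ✓ CMP  NZCV=1001
5: ✓ ADDGE  r1←0xa0
6: · ADDCS
7: ✓ CMP  NZCV=0011
8: · ADDLS
9: ✓ ADDHI  r1←0x86

VAL = 0x86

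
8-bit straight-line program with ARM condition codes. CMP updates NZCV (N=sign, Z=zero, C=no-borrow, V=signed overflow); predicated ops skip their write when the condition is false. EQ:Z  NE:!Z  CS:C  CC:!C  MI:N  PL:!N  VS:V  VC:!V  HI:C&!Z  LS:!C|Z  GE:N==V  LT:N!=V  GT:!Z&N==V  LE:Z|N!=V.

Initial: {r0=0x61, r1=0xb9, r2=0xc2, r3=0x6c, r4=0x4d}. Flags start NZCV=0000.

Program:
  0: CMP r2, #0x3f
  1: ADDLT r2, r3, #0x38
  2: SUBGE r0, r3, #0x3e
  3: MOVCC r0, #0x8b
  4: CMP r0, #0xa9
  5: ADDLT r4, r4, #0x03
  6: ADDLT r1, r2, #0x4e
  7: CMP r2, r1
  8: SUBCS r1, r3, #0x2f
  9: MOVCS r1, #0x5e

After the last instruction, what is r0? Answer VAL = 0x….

[0] flags=1010 → (cmp)
[1] flags=1010 LT?T → r2=0xa4
[2] flags=1010 GE?F → skip
[3] flags=1010 CC?F → skip
[4] flags=1001 → (cmp)
[5] flags=1001 LT?F → skip
[6] flags=1001 LT?F → skip
[7] flags=1000 → (cmp)
[8] flags=1000 CS?F → skip
[9] flags=1000 CS?F → skip

VAL = 0x61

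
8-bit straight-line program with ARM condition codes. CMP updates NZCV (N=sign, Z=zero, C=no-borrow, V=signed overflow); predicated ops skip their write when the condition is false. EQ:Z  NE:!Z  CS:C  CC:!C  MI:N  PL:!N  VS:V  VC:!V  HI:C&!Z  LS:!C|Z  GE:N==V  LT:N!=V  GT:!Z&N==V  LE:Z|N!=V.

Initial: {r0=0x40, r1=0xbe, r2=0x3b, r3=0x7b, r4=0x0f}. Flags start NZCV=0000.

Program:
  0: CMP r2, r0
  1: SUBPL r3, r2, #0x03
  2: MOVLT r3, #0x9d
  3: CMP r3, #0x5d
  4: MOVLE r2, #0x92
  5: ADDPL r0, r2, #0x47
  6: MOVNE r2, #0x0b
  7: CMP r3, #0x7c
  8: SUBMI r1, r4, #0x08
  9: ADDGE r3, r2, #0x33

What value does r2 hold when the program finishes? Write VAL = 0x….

[0] flags=1000 → (cmp)
[1] flags=1000 PL?F → skip
[2] flags=1000 LT?T → r3=0x9d
[3] flags=0011 → (cmp)
[4] flags=0011 LE?T → r2=0x92
[5] flags=0011 PL?T → r0=0xd9
[6] flags=0011 NE?T → r2=0x0b
[7] flags=0011 → (cmp)
[8] flags=0011 MI?F → skip
[9] flags=0011 GE?F → skip

VAL = 0x0b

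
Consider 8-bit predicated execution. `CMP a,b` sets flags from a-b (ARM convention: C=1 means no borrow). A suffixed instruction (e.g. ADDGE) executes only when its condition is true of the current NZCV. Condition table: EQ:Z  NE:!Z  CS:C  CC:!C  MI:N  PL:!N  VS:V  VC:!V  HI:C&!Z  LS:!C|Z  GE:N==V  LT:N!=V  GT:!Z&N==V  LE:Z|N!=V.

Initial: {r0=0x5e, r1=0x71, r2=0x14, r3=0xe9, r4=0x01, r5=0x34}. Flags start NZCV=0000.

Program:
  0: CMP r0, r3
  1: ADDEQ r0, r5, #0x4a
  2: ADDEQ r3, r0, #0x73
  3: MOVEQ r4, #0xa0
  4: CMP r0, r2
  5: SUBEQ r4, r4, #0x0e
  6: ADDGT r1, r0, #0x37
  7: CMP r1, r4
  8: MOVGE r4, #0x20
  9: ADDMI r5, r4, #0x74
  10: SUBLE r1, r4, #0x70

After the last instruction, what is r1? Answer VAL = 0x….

[0] flags=0000 → (cmp)
[1] flags=0000 EQ?F → skip
[2] flags=0000 EQ?F → skip
[3] flags=0000 EQ?F → skip
[4] flags=0010 → (cmp)
[5] flags=0010 EQ?F → skip
[6] flags=0010 GT?T → r1=0x95
[7] flags=1010 → (cmp)
[8] flags=1010 GE?F → skip
[9] flags=1010 MI?T → r5=0x75
[10] flags=1010 LE?T → r1=0x91

VAL = 0x91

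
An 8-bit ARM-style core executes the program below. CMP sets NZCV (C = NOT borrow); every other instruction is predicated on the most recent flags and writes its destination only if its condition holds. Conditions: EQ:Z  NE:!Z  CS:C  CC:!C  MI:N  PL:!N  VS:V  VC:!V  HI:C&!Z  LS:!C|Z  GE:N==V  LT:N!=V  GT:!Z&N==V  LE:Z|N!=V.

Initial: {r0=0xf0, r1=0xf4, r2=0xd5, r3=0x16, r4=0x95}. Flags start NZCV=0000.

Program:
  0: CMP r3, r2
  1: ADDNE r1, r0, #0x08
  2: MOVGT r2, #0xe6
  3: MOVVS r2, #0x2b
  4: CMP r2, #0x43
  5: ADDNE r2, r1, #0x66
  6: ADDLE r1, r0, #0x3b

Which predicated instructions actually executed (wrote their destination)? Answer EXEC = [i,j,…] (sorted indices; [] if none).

EXEC = [1,2,5,6]

0: ✓ CMP  NZCV=0000
1: ✓ ADDNE  r1←0xf8
2: ✓ MOVGT  r2←0xe6
3: · MOVVS
4: ✓ CMP  NZCV=1010
5: ✓ ADDNE  r2←0x5e
6: ✓ ADDLE  r1←0x2b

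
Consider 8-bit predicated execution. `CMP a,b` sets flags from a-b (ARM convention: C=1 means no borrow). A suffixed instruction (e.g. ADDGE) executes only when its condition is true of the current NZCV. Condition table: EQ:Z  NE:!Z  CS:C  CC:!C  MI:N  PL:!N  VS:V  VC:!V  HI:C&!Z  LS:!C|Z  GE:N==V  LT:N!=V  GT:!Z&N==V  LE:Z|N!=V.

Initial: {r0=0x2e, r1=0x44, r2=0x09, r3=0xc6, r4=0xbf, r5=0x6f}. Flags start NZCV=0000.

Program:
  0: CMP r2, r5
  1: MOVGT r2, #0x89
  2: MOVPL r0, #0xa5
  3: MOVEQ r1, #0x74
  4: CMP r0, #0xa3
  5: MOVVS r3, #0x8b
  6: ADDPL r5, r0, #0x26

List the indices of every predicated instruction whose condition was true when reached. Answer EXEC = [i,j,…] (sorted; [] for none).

[0] flags=1000 → (cmp)
[1] flags=1000 GT?F → skip
[2] flags=1000 PL?F → skip
[3] flags=1000 EQ?F → skip
[4] flags=1001 → (cmp)
[5] flags=1001 VS?T → r3=0x8b
[6] flags=1001 PL?F → skip

EXEC = [5]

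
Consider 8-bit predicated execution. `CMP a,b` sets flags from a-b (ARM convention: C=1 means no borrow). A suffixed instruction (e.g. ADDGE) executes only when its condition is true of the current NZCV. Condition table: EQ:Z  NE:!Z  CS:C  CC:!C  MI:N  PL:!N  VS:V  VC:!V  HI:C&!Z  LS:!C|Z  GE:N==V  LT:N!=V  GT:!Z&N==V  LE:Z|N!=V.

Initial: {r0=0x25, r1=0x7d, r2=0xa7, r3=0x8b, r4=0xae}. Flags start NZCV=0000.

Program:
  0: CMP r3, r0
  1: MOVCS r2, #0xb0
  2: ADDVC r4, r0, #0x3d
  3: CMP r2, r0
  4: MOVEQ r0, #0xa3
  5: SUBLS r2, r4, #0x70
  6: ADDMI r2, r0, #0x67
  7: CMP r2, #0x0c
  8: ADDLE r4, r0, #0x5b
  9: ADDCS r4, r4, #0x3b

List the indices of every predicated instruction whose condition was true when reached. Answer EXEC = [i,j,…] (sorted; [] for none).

[0] flags=0011 → (cmp)
[1] flags=0011 CS?T → r2=0xb0
[2] flags=0011 VC?F → skip
[3] flags=1010 → (cmp)
[4] flags=1010 EQ?F → skip
[5] flags=1010 LS?F → skip
[6] flags=1010 MI?T → r2=0x8c
[7] flags=1010 → (cmp)
[8] flags=1010 LE?T → r4=0x80
[9] flags=1010 CS?T → r4=0xbb

EXEC = [1,6,8,9]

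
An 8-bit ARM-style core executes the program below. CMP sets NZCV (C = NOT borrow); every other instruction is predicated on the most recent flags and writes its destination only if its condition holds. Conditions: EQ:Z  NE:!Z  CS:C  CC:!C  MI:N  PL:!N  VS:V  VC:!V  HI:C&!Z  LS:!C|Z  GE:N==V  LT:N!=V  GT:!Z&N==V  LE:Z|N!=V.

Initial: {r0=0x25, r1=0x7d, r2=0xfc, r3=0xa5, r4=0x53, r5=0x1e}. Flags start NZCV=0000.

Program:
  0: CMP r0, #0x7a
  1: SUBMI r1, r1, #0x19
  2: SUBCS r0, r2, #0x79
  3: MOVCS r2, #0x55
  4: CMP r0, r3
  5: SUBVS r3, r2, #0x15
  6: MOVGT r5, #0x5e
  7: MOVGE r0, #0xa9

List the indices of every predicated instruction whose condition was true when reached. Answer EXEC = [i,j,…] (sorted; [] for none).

EXEC = [1,5,6,7]

0: ✓ CMP  NZCV=1000
1: ✓ SUBMI  r1←0x64
2: · SUBCS
3: · MOVCS
4: ✓ CMP  NZCV=1001
5: ✓ SUBVS  r3←0xe7
6: ✓ MOVGT  r5←0x5e
7: ✓ MOVGE  r0←0xa9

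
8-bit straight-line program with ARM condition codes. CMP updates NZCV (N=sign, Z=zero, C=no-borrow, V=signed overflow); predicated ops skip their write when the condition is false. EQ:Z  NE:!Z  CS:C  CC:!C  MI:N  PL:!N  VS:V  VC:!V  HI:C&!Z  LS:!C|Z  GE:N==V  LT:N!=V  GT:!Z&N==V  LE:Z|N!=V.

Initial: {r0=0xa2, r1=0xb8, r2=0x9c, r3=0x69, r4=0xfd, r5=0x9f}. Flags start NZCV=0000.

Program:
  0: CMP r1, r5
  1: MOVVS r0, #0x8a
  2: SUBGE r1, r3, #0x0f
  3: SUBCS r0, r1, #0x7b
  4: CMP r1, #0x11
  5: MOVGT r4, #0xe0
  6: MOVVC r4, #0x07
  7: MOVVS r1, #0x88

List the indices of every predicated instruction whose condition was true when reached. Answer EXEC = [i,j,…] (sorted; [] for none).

EXEC = [2,3,5,6]

0: ✓ CMP  NZCV=0010
1: · MOVVS
2: ✓ SUBGE  r1←0x5a
3: ✓ SUBCS  r0←0xdf
4: ✓ CMP  NZCV=0010
5: ✓ MOVGT  r4←0xe0
6: ✓ MOVVC  r4←0x07
7: · MOVVS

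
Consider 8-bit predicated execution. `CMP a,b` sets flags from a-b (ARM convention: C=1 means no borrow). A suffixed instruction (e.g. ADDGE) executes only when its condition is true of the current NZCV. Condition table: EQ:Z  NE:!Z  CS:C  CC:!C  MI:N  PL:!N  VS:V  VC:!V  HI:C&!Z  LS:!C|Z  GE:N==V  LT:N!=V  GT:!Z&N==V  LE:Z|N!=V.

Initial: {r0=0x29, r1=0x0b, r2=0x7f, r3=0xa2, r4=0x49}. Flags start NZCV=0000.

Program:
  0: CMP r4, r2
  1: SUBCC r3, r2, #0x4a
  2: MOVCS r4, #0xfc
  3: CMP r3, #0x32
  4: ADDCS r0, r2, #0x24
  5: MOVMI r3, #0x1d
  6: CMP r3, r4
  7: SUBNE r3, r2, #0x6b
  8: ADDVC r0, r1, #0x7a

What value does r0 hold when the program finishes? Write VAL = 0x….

[0] flags=1000 → (cmp)
[1] flags=1000 CC?T → r3=0x35
[2] flags=1000 CS?F → skip
[3] flags=0010 → (cmp)
[4] flags=0010 CS?T → r0=0xa3
[5] flags=0010 MI?F → skip
[6] flags=1000 → (cmp)
[7] flags=1000 NE?T → r3=0x14
[8] flags=1000 VC?T → r0=0x85

VAL = 0x85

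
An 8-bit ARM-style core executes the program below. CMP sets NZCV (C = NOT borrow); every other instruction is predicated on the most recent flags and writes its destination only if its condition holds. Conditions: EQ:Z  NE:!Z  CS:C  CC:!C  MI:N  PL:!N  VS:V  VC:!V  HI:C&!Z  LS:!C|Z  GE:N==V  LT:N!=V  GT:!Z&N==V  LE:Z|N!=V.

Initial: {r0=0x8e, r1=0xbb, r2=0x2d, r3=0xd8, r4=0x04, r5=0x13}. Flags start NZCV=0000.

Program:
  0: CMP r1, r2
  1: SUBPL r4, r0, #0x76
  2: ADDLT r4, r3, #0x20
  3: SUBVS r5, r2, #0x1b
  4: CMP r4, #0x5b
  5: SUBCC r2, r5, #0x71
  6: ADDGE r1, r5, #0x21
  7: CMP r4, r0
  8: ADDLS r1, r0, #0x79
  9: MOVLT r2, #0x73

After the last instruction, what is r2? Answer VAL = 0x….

VAL = 0x2d

0: ✓ CMP  NZCV=1010
1: · SUBPL
2: ✓ ADDLT  r4←0xf8
3: · SUBVS
4: ✓ CMP  NZCV=1010
5: · SUBCC
6: · ADDGE
7: ✓ CMP  NZCV=0010
8: · ADDLS
9: · MOVLT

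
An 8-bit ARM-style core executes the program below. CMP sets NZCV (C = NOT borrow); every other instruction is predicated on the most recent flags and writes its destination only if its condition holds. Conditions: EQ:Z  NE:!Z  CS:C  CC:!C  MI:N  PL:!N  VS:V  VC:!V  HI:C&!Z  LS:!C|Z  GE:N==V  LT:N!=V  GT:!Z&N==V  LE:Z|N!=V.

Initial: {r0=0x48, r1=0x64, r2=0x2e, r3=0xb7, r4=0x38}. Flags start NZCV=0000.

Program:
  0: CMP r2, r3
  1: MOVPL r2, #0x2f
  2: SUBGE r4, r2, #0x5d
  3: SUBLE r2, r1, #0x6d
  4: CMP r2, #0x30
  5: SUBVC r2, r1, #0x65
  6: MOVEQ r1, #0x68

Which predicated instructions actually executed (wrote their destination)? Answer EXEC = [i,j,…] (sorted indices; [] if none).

[0] flags=0000 → (cmp)
[1] flags=0000 PL?T → r2=0x2f
[2] flags=0000 GE?T → r4=0xd2
[3] flags=0000 LE?F → skip
[4] flags=1000 → (cmp)
[5] flags=1000 VC?T → r2=0xff
[6] flags=1000 EQ?F → skip

EXEC = [1,2,5]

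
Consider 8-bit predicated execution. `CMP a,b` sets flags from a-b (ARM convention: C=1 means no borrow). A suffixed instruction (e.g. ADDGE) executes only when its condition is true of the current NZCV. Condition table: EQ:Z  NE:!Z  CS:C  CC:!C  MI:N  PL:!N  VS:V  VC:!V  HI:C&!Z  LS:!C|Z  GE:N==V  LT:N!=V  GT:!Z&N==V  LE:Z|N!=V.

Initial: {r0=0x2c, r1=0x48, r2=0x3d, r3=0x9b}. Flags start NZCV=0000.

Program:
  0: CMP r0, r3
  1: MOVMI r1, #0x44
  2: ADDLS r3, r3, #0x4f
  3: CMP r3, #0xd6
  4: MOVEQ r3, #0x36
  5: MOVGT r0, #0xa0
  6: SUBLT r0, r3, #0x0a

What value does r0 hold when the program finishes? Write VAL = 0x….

VAL = 0xa0

[0] flags=1001 → (cmp)
[1] flags=1001 MI?T → r1=0x44
[2] flags=1001 LS?T → r3=0xea
[3] flags=0010 → (cmp)
[4] flags=0010 EQ?F → skip
[5] flags=0010 GT?T → r0=0xa0
[6] flags=0010 LT?F → skip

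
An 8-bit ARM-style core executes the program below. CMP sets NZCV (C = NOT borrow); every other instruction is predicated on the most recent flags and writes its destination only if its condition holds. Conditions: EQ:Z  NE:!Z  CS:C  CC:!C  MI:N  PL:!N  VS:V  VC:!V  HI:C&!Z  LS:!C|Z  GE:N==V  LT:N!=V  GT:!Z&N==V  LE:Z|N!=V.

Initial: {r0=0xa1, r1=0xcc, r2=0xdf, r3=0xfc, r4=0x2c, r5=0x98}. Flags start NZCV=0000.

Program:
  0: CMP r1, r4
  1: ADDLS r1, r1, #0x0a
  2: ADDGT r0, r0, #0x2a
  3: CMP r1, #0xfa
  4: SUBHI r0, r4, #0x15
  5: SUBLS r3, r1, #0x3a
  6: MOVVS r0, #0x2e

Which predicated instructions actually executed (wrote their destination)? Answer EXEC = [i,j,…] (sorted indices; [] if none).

[0] flags=1010 → (cmp)
[1] flags=1010 LS?F → skip
[2] flags=1010 GT?F → skip
[3] flags=1000 → (cmp)
[4] flags=1000 HI?F → skip
[5] flags=1000 LS?T → r3=0x92
[6] flags=1000 VS?F → skip

EXEC = [5]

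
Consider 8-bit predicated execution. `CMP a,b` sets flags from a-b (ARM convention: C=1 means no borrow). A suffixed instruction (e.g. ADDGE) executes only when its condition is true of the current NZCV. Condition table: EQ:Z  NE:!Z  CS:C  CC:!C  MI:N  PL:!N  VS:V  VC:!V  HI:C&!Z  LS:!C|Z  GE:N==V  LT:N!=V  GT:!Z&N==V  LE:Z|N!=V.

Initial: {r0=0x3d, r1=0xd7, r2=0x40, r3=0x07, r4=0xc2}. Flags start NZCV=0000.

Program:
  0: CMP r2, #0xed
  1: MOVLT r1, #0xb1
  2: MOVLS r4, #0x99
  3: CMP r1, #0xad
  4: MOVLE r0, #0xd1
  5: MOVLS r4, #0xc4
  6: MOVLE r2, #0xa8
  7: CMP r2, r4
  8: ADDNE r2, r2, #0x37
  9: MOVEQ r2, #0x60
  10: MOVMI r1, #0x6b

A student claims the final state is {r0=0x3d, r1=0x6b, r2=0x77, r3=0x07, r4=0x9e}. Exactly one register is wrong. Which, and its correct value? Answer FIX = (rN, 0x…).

0: ✓ CMP  NZCV=0000
1: · MOVLT
2: ✓ MOVLS  r4←0x99
3: ✓ CMP  NZCV=0010
4: · MOVLE
5: · MOVLS
6: · MOVLE
7: ✓ CMP  NZCV=1001
8: ✓ ADDNE  r2←0x77
9: · MOVEQ
10: ✓ MOVMI  r1←0x6b

FIX = (r4, 0x99)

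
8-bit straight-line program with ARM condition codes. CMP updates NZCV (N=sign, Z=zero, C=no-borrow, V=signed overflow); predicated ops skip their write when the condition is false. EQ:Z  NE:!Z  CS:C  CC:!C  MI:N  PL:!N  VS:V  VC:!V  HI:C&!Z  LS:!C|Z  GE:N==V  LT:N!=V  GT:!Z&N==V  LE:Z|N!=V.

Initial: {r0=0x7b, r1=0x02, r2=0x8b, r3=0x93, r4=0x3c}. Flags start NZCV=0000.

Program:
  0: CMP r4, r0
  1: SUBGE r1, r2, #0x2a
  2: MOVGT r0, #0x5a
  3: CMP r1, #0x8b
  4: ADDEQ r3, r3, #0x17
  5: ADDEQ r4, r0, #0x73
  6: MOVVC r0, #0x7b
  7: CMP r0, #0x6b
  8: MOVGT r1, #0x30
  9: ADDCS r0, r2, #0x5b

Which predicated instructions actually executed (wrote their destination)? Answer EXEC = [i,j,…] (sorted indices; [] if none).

EXEC = [6,8,9]

[0] flags=1000 → (cmp)
[1] flags=1000 GE?F → skip
[2] flags=1000 GT?F → skip
[3] flags=0000 → (cmp)
[4] flags=0000 EQ?F → skip
[5] flags=0000 EQ?F → skip
[6] flags=0000 VC?T → r0=0x7b
[7] flags=0010 → (cmp)
[8] flags=0010 GT?T → r1=0x30
[9] flags=0010 CS?T → r0=0xe6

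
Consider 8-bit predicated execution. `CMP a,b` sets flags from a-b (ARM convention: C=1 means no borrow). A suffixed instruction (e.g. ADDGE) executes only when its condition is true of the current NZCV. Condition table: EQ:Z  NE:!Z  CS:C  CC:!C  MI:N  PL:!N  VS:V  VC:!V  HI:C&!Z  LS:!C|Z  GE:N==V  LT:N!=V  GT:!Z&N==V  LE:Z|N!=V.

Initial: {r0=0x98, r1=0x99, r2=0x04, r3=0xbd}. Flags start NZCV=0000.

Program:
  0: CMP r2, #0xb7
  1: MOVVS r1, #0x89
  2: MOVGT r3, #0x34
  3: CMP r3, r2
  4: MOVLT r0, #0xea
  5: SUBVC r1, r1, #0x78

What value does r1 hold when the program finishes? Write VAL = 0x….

VAL = 0x21

[0] flags=0000 → (cmp)
[1] flags=0000 VS?F → skip
[2] flags=0000 GT?T → r3=0x34
[3] flags=0010 → (cmp)
[4] flags=0010 LT?F → skip
[5] flags=0010 VC?T → r1=0x21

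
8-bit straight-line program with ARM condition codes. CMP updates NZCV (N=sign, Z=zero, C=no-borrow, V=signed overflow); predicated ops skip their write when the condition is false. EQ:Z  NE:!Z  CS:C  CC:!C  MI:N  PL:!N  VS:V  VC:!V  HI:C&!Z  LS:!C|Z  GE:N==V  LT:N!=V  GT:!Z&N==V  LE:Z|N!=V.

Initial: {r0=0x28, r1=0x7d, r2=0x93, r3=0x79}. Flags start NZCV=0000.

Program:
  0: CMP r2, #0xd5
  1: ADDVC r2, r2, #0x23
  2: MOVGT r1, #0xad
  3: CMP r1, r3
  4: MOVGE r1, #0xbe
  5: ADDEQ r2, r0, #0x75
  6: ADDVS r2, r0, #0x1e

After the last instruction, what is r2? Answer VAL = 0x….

0: ✓ CMP  NZCV=1000
1: ✓ ADDVC  r2←0xb6
2: · MOVGT
3: ✓ CMP  NZCV=0010
4: ✓ MOVGE  r1←0xbe
5: · ADDEQ
6: · ADDVS

VAL = 0xb6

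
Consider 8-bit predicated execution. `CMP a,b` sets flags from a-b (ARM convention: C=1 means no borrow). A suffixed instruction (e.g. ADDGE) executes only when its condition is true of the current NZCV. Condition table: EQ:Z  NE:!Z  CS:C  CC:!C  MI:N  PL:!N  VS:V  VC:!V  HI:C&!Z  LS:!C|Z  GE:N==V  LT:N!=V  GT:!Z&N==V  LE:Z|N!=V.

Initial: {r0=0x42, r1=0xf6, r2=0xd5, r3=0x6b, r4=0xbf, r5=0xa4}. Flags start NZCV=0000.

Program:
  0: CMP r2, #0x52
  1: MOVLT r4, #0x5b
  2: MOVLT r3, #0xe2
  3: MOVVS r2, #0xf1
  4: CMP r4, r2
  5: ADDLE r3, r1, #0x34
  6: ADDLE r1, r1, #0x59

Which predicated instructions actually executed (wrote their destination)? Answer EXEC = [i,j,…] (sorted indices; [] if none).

0: ✓ CMP  NZCV=1010
1: ✓ MOVLT  r4←0x5b
2: ✓ MOVLT  r3←0xe2
3: · MOVVS
4: ✓ CMP  NZCV=1001
5: · ADDLE
6: · ADDLE

EXEC = [1,2]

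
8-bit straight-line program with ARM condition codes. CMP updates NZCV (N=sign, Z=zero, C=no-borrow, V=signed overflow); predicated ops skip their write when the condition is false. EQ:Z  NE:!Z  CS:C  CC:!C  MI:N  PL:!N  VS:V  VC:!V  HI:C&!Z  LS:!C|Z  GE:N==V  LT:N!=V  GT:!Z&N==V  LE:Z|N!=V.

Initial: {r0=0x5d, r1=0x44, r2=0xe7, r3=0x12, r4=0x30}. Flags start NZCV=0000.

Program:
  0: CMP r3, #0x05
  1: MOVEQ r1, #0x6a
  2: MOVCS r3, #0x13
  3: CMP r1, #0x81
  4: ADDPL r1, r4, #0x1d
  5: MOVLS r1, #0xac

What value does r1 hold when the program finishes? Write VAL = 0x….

[0] flags=0010 → (cmp)
[1] flags=0010 EQ?F → skip
[2] flags=0010 CS?T → r3=0x13
[3] flags=1001 → (cmp)
[4] flags=1001 PL?F → skip
[5] flags=1001 LS?T → r1=0xac

VAL = 0xac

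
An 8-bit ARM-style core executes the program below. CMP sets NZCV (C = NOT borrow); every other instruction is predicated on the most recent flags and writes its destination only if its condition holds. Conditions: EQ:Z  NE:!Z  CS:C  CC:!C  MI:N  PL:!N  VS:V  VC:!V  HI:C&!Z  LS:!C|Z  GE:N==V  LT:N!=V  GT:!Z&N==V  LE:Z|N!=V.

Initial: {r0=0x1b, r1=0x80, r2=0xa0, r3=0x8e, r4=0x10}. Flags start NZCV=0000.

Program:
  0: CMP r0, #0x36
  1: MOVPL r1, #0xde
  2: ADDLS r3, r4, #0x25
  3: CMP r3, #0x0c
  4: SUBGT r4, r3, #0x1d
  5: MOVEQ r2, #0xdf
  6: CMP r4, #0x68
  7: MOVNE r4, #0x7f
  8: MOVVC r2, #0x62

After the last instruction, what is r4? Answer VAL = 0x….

VAL = 0x7f

[0] flags=1000 → (cmp)
[1] flags=1000 PL?F → skip
[2] flags=1000 LS?T → r3=0x35
[3] flags=0010 → (cmp)
[4] flags=0010 GT?T → r4=0x18
[5] flags=0010 EQ?F → skip
[6] flags=1000 → (cmp)
[7] flags=1000 NE?T → r4=0x7f
[8] flags=1000 VC?T → r2=0x62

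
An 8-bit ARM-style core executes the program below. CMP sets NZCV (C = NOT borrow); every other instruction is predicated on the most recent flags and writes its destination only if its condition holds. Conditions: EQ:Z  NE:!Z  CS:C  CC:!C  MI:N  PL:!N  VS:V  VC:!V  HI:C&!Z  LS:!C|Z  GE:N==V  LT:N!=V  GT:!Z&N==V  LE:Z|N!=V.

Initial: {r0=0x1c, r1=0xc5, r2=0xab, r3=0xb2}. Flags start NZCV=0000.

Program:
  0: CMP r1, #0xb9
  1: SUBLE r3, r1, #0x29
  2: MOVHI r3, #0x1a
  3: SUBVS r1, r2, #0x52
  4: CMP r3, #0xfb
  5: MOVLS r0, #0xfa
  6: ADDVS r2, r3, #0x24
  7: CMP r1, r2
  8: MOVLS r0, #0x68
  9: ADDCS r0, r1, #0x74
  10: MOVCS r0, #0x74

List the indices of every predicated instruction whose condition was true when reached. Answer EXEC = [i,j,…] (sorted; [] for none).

[0] flags=0010 → (cmp)
[1] flags=0010 LE?F → skip
[2] flags=0010 HI?T → r3=0x1a
[3] flags=0010 VS?F → skip
[4] flags=0000 → (cmp)
[5] flags=0000 LS?T → r0=0xfa
[6] flags=0000 VS?F → skip
[7] flags=0010 → (cmp)
[8] flags=0010 LS?F → skip
[9] flags=0010 CS?T → r0=0x39
[10] flags=0010 CS?T → r0=0x74

EXEC = [2,5,9,10]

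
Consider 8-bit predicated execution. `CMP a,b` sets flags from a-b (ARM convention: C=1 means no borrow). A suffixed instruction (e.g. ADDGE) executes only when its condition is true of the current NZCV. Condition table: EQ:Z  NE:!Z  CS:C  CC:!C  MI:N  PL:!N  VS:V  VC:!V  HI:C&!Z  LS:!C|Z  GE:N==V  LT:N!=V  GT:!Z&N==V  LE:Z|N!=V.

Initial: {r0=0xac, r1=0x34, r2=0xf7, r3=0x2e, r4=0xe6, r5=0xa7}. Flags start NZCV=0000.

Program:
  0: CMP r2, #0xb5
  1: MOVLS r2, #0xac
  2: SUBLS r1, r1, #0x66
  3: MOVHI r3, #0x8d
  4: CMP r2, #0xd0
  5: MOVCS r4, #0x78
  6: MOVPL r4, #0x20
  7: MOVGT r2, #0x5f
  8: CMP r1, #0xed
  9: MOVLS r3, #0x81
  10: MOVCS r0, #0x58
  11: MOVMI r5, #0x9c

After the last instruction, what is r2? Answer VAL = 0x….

0: ✓ CMP  NZCV=0010
1: · MOVLS
2: · SUBLS
3: ✓ MOVHI  r3←0x8d
4: ✓ CMP  NZCV=0010
5: ✓ MOVCS  r4←0x78
6: ✓ MOVPL  r4←0x20
7: ✓ MOVGT  r2←0x5f
8: ✓ CMP  NZCV=0000
9: ✓ MOVLS  r3←0x81
10: · MOVCS
11: · MOVMI

VAL = 0x5f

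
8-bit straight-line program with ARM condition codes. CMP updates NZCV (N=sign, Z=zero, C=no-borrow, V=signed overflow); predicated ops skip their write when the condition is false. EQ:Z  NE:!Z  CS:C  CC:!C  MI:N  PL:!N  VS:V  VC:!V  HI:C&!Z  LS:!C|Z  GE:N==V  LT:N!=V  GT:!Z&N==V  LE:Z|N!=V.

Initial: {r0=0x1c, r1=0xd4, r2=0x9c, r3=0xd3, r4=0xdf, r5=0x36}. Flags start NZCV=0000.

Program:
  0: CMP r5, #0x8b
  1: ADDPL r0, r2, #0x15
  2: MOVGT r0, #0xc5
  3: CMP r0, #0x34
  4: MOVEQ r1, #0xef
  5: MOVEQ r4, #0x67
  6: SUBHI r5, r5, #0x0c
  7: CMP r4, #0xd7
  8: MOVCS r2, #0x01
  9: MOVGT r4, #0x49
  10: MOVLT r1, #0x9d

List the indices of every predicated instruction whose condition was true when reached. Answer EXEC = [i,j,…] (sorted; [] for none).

0: ✓ CMP  NZCV=1001
1: · ADDPL
2: ✓ MOVGT  r0←0xc5
3: ✓ CMP  NZCV=1010
4: · MOVEQ
5: · MOVEQ
6: ✓ SUBHI  r5←0x2a
7: ✓ CMP  NZCV=0010
8: ✓ MOVCS  r2←0x01
9: ✓ MOVGT  r4←0x49
10: · MOVLT

EXEC = [2,6,8,9]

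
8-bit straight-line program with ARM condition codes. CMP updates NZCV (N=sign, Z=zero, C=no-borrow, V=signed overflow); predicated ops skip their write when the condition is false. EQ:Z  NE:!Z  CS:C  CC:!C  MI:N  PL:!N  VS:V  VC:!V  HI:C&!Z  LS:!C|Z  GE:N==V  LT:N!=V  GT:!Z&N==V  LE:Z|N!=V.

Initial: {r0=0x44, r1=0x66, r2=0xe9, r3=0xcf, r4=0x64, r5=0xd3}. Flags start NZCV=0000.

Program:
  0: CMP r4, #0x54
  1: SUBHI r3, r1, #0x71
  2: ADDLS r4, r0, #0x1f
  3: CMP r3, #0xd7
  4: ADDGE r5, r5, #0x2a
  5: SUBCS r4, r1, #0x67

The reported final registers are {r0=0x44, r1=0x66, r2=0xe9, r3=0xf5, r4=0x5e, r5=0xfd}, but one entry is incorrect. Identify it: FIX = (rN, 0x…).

[0] flags=0010 → (cmp)
[1] flags=0010 HI?T → r3=0xf5
[2] flags=0010 LS?F → skip
[3] flags=0010 → (cmp)
[4] flags=0010 GE?T → r5=0xfd
[5] flags=0010 CS?T → r4=0xff

FIX = (r4, 0xff)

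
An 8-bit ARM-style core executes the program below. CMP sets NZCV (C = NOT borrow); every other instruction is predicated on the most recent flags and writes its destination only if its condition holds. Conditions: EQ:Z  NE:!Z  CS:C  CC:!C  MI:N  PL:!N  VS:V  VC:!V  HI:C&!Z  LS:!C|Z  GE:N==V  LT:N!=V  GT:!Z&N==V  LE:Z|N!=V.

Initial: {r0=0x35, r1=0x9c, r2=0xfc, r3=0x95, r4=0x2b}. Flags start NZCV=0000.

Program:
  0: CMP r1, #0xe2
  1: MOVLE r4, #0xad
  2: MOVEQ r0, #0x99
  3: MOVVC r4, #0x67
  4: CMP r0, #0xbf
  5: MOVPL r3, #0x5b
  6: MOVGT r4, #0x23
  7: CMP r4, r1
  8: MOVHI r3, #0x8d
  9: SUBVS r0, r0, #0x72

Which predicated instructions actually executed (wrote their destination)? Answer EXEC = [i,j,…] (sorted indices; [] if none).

[0] flags=1000 → (cmp)
[1] flags=1000 LE?T → r4=0xad
[2] flags=1000 EQ?F → skip
[3] flags=1000 VC?T → r4=0x67
[4] flags=0000 → (cmp)
[5] flags=0000 PL?T → r3=0x5b
[6] flags=0000 GT?T → r4=0x23
[7] flags=1001 → (cmp)
[8] flags=1001 HI?F → skip
[9] flags=1001 VS?T → r0=0xc3

EXEC = [1,3,5,6,9]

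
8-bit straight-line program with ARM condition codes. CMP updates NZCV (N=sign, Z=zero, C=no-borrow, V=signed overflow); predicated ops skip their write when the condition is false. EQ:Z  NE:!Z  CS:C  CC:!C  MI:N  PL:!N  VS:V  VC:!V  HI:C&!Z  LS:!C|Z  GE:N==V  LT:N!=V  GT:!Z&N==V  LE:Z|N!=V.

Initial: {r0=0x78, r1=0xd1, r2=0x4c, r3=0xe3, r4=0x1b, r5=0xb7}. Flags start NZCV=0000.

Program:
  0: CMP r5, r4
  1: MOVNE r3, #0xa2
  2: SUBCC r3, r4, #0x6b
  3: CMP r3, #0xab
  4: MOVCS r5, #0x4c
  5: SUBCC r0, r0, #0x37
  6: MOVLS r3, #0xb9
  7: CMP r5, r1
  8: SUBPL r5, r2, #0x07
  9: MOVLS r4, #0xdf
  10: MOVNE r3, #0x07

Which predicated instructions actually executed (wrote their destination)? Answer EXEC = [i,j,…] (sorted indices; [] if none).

0: ✓ CMP  NZCV=1010
1: ✓ MOVNE  r3←0xa2
2: · SUBCC
3: ✓ CMP  NZCV=1000
4: · MOVCS
5: ✓ SUBCC  r0←0x41
6: ✓ MOVLS  r3←0xb9
7: ✓ CMP  NZCV=1000
8: · SUBPL
9: ✓ MOVLS  r4←0xdf
10: ✓ MOVNE  r3←0x07

EXEC = [1,5,6,9,10]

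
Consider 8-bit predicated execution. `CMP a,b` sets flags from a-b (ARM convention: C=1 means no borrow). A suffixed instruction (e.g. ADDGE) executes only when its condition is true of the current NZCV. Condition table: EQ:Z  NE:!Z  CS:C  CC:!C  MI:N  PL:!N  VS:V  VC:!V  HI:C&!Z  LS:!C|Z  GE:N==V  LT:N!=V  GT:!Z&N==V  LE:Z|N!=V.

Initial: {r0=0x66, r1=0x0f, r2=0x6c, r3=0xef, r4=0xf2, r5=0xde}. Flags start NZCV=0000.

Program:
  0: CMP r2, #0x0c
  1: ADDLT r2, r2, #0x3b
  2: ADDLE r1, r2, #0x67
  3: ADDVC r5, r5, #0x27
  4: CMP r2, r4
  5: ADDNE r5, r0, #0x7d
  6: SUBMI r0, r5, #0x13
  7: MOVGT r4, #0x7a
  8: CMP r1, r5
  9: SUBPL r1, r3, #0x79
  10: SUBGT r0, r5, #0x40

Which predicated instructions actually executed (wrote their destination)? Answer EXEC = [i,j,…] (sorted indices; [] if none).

[0] flags=0010 → (cmp)
[1] flags=0010 LT?F → skip
[2] flags=0010 LE?F → skip
[3] flags=0010 VC?T → r5=0x05
[4] flags=0000 → (cmp)
[5] flags=0000 NE?T → r5=0xe3
[6] flags=0000 MI?F → skip
[7] flags=0000 GT?T → r4=0x7a
[8] flags=0000 → (cmp)
[9] flags=0000 PL?T → r1=0x76
[10] flags=0000 GT?T → r0=0xa3

EXEC = [3,5,7,9,10]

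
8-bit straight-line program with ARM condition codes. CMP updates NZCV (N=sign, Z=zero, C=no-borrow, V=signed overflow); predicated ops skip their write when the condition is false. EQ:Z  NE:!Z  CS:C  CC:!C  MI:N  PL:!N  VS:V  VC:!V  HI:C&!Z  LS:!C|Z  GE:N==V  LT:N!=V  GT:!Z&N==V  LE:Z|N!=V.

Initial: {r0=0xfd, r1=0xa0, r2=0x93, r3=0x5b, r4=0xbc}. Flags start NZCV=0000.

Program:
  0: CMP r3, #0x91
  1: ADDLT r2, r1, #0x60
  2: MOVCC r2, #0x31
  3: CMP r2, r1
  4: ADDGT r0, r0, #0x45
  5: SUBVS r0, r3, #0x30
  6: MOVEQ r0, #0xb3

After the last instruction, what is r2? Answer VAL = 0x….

VAL = 0x31

[0] flags=1001 → (cmp)
[1] flags=1001 LT?F → skip
[2] flags=1001 CC?T → r2=0x31
[3] flags=1001 → (cmp)
[4] flags=1001 GT?T → r0=0x42
[5] flags=1001 VS?T → r0=0x2b
[6] flags=1001 EQ?F → skip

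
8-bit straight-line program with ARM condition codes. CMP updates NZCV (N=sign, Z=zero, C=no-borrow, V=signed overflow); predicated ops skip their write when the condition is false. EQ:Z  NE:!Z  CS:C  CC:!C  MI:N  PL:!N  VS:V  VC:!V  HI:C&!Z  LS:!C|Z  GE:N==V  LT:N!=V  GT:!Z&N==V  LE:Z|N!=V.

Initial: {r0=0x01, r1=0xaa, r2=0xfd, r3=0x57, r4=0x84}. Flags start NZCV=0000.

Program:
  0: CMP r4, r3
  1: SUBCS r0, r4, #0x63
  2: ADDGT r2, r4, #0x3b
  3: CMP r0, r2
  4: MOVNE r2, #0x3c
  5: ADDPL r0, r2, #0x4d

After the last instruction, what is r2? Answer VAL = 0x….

[0] flags=0011 → (cmp)
[1] flags=0011 CS?T → r0=0x21
[2] flags=0011 GT?F → skip
[3] flags=0000 → (cmp)
[4] flags=0000 NE?T → r2=0x3c
[5] flags=0000 PL?T → r0=0x89

VAL = 0x3c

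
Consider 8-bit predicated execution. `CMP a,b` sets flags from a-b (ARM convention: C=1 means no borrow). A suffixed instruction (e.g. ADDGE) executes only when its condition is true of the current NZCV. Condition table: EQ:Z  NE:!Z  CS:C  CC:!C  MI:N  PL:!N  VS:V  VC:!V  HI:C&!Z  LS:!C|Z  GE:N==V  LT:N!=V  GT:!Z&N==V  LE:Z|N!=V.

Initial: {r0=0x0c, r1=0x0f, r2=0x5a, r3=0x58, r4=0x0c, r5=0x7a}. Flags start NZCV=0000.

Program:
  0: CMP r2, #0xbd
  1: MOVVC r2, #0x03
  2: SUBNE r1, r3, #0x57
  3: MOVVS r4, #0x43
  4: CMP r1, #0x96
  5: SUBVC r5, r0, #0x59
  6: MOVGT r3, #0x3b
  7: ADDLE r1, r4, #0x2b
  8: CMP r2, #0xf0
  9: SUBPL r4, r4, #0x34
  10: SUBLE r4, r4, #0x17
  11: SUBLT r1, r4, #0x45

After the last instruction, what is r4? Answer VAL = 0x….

[0] flags=1001 → (cmp)
[1] flags=1001 VC?F → skip
[2] flags=1001 NE?T → r1=0x01
[3] flags=1001 VS?T → r4=0x43
[4] flags=0000 → (cmp)
[5] flags=0000 VC?T → r5=0xb3
[6] flags=0000 GT?T → r3=0x3b
[7] flags=0000 LE?F → skip
[8] flags=0000 → (cmp)
[9] flags=0000 PL?T → r4=0x0f
[10] flags=0000 LE?F → skip
[11] flags=0000 LT?F → skip

VAL = 0x0f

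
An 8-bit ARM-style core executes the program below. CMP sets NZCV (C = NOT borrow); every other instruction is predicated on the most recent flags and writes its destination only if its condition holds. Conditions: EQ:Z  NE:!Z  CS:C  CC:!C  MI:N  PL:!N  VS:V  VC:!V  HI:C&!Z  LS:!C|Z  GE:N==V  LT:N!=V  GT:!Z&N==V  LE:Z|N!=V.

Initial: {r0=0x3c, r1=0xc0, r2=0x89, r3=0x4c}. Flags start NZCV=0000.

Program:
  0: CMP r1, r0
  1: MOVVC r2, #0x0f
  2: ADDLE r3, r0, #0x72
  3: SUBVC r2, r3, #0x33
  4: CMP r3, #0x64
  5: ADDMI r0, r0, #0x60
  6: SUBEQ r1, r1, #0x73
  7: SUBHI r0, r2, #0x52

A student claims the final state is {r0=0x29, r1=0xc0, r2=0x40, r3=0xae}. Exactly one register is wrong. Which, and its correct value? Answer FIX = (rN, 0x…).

0: ✓ CMP  NZCV=1010
1: ✓ MOVVC  r2←0x0f
2: ✓ ADDLE  r3←0xae
3: ✓ SUBVC  r2←0x7b
4: ✓ CMP  NZCV=0011
5: · ADDMI
6: · SUBEQ
7: ✓ SUBHI  r0←0x29

FIX = (r2, 0x7b)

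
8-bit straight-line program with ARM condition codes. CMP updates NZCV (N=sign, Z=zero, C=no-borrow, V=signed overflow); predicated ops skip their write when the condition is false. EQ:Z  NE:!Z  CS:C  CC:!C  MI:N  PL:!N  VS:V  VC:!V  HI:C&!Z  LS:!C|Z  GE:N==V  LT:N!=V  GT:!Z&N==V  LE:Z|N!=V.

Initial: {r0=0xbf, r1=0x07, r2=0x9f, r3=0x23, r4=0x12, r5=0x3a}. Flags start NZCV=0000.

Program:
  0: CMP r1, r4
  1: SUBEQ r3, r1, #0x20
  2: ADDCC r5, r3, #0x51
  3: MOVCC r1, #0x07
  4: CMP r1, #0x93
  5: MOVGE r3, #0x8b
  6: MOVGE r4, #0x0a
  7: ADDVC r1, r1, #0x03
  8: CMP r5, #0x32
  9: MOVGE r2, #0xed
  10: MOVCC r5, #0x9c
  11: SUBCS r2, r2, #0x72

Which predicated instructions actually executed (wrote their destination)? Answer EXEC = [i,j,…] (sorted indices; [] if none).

0: ✓ CMP  NZCV=1000
1: · SUBEQ
2: ✓ ADDCC  r5←0x74
3: ✓ MOVCC  r1←0x07
4: ✓ CMP  NZCV=0000
5: ✓ MOVGE  r3←0x8b
6: ✓ MOVGE  r4←0x0a
7: ✓ ADDVC  r1←0x0a
8: ✓ CMP  NZCV=0010
9: ✓ MOVGE  r2←0xed
10: · MOVCC
11: ✓ SUBCS  r2←0x7b

EXEC = [2,3,5,6,7,9,11]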